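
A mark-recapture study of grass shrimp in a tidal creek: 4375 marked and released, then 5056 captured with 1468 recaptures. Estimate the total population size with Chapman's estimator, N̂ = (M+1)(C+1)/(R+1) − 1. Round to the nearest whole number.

N ≈ 15,063

N̂ = (4375+1)(5056+1)/(1468+1) − 1 = 4376·5057/1469 − 1
= 22129432/1469 − 1 ≈ 15064.3 − 1 ≈ 15063.3 → 15063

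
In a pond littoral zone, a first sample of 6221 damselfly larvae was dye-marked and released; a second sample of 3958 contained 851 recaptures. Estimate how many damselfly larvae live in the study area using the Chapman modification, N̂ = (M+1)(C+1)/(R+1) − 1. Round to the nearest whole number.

N ≈ 28,911

N̂ = (6221+1)(3958+1)/(851+1) − 1 = 6222·3959/852 − 1
= 24632898/852 − 1 ≈ 28911.9 − 1 ≈ 28910.9 → 28911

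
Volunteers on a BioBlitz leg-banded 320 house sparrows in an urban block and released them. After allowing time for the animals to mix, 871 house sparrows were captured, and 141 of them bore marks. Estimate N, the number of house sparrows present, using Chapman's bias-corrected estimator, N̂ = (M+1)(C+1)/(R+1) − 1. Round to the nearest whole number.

N ≈ 1970

N̂ = (320+1)(871+1)/(141+1) − 1 = 321·872/142 − 1
= 279912/142 − 1 ≈ 1971.2 − 1 ≈ 1970.2 → 1970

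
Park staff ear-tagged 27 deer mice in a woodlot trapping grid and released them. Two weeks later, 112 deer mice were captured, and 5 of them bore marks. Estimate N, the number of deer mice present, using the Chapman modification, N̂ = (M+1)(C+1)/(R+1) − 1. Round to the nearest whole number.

N ≈ 526

N̂ = (27+1)(112+1)/(5+1) − 1 = 28·113/6 − 1
= 3164/6 − 1 ≈ 527.3 − 1 ≈ 526.3 → 526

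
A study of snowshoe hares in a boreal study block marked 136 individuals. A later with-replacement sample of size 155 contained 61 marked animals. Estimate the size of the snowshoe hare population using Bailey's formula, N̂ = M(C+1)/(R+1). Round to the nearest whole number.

N ≈ 342

N̂ = 136·(155+1)/(61+1) = 136·156/62 = 21216/62 ≈ 342.2 → 342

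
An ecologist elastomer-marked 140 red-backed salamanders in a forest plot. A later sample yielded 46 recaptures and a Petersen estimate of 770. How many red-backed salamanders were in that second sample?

C = 253

From N = M·C/R: C = N·R / M = 770·46 / 140 = 35420 / 140 = 253.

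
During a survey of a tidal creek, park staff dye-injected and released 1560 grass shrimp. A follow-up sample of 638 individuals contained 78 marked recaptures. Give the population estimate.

N = 12,760

Lincoln-Petersen assumes M/N = R/C, so N = M·C / R.
N = (1560 × 638) / 78 = 995280 / 78 = 12760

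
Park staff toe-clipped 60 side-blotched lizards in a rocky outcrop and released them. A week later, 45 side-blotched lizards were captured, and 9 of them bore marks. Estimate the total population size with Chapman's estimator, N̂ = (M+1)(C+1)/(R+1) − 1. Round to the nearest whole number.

N ≈ 280

N̂ = (60+1)(45+1)/(9+1) − 1 = 61·46/10 − 1
= 2806/10 − 1 ≈ 280.6 − 1 ≈ 279.6 → 280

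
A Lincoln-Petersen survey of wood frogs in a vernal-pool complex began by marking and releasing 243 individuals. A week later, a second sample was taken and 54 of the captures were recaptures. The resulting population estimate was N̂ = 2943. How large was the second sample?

C = 654

From N = M·C/R: C = N·R / M = 2943·54 / 243 = 158922 / 243 = 654.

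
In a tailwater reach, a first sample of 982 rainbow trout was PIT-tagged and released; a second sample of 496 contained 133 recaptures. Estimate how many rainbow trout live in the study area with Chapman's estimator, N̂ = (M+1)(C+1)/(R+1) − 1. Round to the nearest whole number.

N̂ = (982+1)(496+1)/(133+1) − 1 = 983·497/134 − 1
= 488551/134 − 1 ≈ 3645.9 − 1 ≈ 3644.9 → 3645

N ≈ 3645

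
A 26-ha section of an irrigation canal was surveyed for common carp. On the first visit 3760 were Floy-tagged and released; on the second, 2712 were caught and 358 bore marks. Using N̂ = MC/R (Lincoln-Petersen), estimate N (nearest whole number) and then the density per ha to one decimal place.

N̂ = 3760·2712/358 = 10197120/358 ≈ 28483.6 → 28484
Density = N̂ / area = 28484 / 26 ≈ 1095.54 → 1095.5 per ha

density ≈ 1095.5 common carp per ha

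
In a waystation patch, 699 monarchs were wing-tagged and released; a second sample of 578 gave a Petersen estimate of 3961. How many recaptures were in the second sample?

R = 102

From N = M·C/R: R = M·C / N = 699·578 / 3961 = 404022 / 3961 = 102.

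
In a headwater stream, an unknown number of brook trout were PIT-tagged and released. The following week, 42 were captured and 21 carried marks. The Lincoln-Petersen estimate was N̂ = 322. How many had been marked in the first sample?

M = 161

From N = M·C/R: M = N·R / C = 322·21 / 42 = 6762 / 42 = 161.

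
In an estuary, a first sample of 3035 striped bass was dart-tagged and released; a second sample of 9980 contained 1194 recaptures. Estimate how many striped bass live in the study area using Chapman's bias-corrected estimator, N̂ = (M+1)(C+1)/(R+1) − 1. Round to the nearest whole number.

N ≈ 25,357

N̂ = (3035+1)(9980+1)/(1194+1) − 1 = 3036·9981/1195 − 1
= 30302316/1195 − 1 ≈ 25357.6 − 1 ≈ 25356.6 → 25357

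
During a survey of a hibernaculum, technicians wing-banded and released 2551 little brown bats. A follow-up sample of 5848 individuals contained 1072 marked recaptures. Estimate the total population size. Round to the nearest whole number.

Lincoln-Petersen assumes M/N = R/C, so N = M·C / R.
N = (2551 × 5848) / 1072 = 14918248 / 1072 ≈ 13916.3 → 13916

N ≈ 13,916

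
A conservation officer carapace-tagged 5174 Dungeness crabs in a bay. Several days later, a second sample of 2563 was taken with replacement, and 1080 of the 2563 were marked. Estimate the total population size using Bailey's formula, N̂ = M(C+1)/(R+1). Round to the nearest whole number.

N ≈ 12,272

N̂ = 5174·(2563+1)/(1080+1) = 5174·2564/1081 = 13266136/1081 ≈ 12272.1 → 12272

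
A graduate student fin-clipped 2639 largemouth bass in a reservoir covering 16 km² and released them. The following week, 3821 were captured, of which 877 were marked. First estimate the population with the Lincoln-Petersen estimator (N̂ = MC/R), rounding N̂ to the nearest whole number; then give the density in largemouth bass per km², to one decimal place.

N̂ = 2639·3821/877 = 10083619/877 ≈ 11497.9 → 11498
Density = N̂ / area = 11498 / 16 ≈ 718.62 → 718.6 per km²

density ≈ 718.6 largemouth bass per km²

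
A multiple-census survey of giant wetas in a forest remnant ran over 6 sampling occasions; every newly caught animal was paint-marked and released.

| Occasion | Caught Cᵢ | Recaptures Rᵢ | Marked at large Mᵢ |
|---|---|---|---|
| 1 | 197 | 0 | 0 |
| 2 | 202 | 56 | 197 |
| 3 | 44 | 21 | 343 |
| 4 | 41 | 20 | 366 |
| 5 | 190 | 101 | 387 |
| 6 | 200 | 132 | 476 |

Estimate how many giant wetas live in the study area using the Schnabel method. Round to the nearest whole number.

Σ MᵢCᵢ = 0·197 + 197·202 + 343·44 + 366·41 + 387·190 + 476·200 = 0 + 39794 + 15092 + 15006 + 73530 + 95200 = 238622
Σ Rᵢ = 0 + 56 + 21 + 20 + 101 + 132 = 330
N̂ = 238622 / 330 ≈ 723.1 → 723

N ≈ 723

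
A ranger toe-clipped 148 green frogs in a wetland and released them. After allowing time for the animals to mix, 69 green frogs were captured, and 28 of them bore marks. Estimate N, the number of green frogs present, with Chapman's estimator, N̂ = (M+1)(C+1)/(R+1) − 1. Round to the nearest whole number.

N ≈ 359

N̂ = (148+1)(69+1)/(28+1) − 1 = 149·70/29 − 1
= 10430/29 − 1 ≈ 359.7 − 1 ≈ 358.7 → 359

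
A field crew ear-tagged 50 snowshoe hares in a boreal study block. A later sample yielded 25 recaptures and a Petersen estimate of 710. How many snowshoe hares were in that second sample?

C = 355

From N = M·C/R: C = N·R / M = 710·25 / 50 = 17750 / 50 = 355.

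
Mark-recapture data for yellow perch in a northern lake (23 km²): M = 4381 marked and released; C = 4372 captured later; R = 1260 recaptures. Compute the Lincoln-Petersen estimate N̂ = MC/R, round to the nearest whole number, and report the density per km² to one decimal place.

density ≈ 660.9 yellow perch per km²

N̂ = 4381·4372/1260 = 19153732/1260 ≈ 15201.4 → 15201
Density = N̂ / area = 15201 / 23 ≈ 660.91 → 660.9 per km²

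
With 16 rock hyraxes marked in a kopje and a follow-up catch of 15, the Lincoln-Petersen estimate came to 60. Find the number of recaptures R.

R = 4

From N = M·C/R: R = M·C / N = 16·15 / 60 = 240 / 60 = 4.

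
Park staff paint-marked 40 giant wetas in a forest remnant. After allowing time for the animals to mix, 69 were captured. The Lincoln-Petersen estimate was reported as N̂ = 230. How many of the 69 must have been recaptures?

R = 12

From N = M·C/R: R = M·C / N = 40·69 / 230 = 2760 / 230 = 12.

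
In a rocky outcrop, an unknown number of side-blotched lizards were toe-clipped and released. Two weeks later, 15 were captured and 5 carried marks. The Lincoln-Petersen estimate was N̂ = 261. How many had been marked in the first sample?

M = 87

From N = M·C/R: M = N·R / C = 261·5 / 15 = 1305 / 15 = 87.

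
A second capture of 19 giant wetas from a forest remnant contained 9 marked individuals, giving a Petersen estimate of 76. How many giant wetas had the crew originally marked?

From N = M·C/R: M = N·R / C = 76·9 / 19 = 684 / 19 = 36.

M = 36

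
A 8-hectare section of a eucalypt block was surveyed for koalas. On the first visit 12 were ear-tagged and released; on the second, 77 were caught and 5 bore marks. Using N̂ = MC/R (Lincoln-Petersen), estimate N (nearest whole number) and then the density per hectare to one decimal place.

density ≈ 23.1 koalas per hectare

N̂ = 12·77/5 = 924/5 ≈ 184.8 → 185
Density = N̂ / area = 185 / 8 ≈ 23.12 → 23.1 per hectare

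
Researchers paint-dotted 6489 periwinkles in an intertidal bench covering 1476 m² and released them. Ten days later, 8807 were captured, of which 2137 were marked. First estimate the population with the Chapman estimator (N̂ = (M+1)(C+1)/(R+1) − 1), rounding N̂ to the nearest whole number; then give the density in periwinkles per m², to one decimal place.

density ≈ 18.1 periwinkles per m²

N̂ = 6490·8808/2138 − 1 = 57163920/2138 − 1 ≈ 26736.1 → 26736
Density = N̂ / area = 26736 / 1476 ≈ 18.11 → 18.1 per m²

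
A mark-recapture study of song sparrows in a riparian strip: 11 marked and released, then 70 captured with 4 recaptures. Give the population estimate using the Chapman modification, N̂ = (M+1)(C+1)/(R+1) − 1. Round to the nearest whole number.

N ≈ 169

N̂ = (11+1)(70+1)/(4+1) − 1 = 12·71/5 − 1
= 852/5 − 1 ≈ 170.4 − 1 ≈ 169.4 → 169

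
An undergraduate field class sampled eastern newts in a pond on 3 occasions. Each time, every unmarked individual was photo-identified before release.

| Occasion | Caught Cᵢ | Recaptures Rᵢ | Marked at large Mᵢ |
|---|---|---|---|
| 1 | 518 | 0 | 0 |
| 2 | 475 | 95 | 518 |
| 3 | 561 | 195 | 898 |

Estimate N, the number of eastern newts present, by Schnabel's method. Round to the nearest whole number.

Σ MᵢCᵢ = 0·518 + 518·475 + 898·561 = 0 + 246050 + 503778 = 749828
Σ Rᵢ = 0 + 95 + 195 = 290
N̂ = 749828 / 290 ≈ 2585.6 → 2586

N ≈ 2586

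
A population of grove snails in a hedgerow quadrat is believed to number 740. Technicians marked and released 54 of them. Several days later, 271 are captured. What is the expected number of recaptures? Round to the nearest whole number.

expected recaptures ≈ 20

Expected recaptures E[R] = M·C / N.
E[R] = 54 × 271 / 740 = 14634 / 740 ≈ 19.8 → 20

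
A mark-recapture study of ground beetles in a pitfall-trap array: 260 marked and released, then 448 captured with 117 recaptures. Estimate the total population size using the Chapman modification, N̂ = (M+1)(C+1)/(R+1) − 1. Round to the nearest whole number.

N̂ = (260+1)(448+1)/(117+1) − 1 = 261·449/118 − 1
= 117189/118 − 1 ≈ 993.1 − 1 ≈ 992.1 → 992

N ≈ 992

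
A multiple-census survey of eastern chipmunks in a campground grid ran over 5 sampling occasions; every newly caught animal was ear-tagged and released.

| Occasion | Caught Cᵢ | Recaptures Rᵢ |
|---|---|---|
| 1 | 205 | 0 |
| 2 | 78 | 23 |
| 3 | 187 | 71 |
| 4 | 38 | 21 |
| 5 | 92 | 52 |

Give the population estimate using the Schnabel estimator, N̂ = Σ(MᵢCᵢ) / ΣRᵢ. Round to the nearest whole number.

Marked at large before each occasion: Mᵢ = Σⱼ<ᵢ (Cⱼ − Rⱼ) → M1=0, M2=205, M3=260, M4=376, M5=393
Σ MᵢCᵢ = 0·205 + 205·78 + 260·187 + 376·38 + 393·92 = 0 + 15990 + 48620 + 14288 + 36156 = 115054
Σ Rᵢ = 0 + 23 + 71 + 21 + 52 = 167
N̂ = 115054 / 167 ≈ 688.9 → 689

N ≈ 689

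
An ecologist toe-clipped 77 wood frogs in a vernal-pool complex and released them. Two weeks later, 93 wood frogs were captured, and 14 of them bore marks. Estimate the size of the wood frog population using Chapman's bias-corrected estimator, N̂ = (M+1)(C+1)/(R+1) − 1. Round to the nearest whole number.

N ≈ 488

N̂ = (77+1)(93+1)/(14+1) − 1 = 78·94/15 − 1
= 7332/15 − 1 ≈ 488.8 − 1 ≈ 487.8 → 488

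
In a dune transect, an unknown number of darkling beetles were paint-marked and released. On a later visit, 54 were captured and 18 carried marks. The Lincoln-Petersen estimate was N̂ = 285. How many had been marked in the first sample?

M = 95

From N = M·C/R: M = N·R / C = 285·18 / 54 = 5130 / 54 = 95.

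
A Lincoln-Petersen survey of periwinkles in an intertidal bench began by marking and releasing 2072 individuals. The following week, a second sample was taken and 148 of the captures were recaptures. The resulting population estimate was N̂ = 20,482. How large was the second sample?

C = 1463

From N = M·C/R: C = N·R / M = 20482·148 / 2072 = 3031336 / 2072 = 1463.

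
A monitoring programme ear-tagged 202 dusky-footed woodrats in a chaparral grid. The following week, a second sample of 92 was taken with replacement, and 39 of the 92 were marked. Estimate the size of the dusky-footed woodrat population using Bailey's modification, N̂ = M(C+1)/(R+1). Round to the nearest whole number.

N̂ = 202·(92+1)/(39+1) = 202·93/40 = 18786/40 ≈ 469.6 → 470

N ≈ 470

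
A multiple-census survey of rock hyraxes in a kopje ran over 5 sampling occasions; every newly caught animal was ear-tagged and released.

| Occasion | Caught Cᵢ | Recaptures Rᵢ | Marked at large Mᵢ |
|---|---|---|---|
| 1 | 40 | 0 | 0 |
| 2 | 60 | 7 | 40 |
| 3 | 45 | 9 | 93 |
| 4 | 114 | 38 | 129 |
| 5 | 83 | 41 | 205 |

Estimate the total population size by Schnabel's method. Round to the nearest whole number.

N ≈ 403

Σ MᵢCᵢ = 0·40 + 40·60 + 93·45 + 129·114 + 205·83 = 0 + 2400 + 4185 + 14706 + 17015 = 38306
Σ Rᵢ = 0 + 7 + 9 + 38 + 41 = 95
N̂ = 38306 / 95 ≈ 403.2 → 403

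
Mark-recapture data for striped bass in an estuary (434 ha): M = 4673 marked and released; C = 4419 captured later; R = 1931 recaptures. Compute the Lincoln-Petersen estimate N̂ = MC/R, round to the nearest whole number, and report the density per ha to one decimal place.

N̂ = 4673·4419/1931 = 20649987/1931 ≈ 10693.9 → 10694
Density = N̂ / area = 10694 / 434 ≈ 24.64 → 24.6 per ha

density ≈ 24.6 striped bass per ha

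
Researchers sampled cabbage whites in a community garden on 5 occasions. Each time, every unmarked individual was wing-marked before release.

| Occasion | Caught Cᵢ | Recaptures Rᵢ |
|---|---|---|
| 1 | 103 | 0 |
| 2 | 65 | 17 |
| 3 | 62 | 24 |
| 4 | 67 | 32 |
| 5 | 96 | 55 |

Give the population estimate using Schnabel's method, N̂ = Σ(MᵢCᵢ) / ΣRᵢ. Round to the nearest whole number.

N ≈ 392

Marked at large before each occasion: Mᵢ = Σⱼ<ᵢ (Cⱼ − Rⱼ) → M1=0, M2=103, M3=151, M4=189, M5=224
Σ MᵢCᵢ = 0·103 + 103·65 + 151·62 + 189·67 + 224·96 = 0 + 6695 + 9362 + 12663 + 21504 = 50224
Σ Rᵢ = 0 + 17 + 24 + 32 + 55 = 128
N̂ = 50224 / 128 ≈ 392.4 → 392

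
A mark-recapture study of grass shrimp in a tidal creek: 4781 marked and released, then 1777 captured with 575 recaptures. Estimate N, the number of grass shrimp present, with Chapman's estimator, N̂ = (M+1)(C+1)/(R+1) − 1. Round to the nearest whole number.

N ≈ 14,760

N̂ = (4781+1)(1777+1)/(575+1) − 1 = 4782·1778/576 − 1
= 8502396/576 − 1 ≈ 14761.1 − 1 ≈ 14760.1 → 14760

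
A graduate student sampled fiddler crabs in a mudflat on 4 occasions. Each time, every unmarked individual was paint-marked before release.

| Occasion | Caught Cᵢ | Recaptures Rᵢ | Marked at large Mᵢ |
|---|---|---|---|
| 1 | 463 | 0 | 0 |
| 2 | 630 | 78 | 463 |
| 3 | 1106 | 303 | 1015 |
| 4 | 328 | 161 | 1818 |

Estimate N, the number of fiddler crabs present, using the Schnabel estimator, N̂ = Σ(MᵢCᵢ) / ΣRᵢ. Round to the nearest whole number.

Σ MᵢCᵢ = 0·463 + 463·630 + 1015·1106 + 1818·328 = 0 + 291690 + 1122590 + 596304 = 2010584
Σ Rᵢ = 0 + 78 + 303 + 161 = 542
N̂ = 2010584 / 542 ≈ 3709.6 → 3710

N ≈ 3710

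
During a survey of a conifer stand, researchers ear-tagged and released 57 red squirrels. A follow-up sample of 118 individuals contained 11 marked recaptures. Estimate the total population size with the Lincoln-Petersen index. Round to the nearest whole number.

N ≈ 611

N = (57 × 118) / 11 = 6726 / 11 ≈ 611.45 → 611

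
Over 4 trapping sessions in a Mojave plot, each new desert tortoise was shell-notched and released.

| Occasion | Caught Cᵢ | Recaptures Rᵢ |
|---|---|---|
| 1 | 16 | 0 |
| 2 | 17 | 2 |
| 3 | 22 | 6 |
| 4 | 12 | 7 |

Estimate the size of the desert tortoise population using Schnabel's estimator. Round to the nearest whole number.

Marked at large before each occasion: Mᵢ = Σⱼ<ᵢ (Cⱼ − Rⱼ) → M1=0, M2=16, M3=31, M4=47
Σ MᵢCᵢ = 0·16 + 16·17 + 31·22 + 47·12 = 0 + 272 + 682 + 564 = 1518
Σ Rᵢ = 0 + 2 + 6 + 7 = 15
N̂ = 1518 / 15 ≈ 101.2 → 101

N ≈ 101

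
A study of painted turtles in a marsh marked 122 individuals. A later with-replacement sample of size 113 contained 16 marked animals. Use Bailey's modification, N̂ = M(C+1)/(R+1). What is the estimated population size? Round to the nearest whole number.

N ≈ 818

N̂ = 122·(113+1)/(16+1) = 122·114/17 = 13908/17 ≈ 818.1 → 818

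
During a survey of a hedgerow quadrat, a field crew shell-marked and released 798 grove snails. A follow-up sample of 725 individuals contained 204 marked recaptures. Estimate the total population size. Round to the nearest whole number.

N ≈ 2836

If marked individuals mix randomly, R/C ≈ M/N, giving N ≈ M·C/R.
N = (798 × 725) / 204 = 578550 / 204 ≈ 2836.0 → 2836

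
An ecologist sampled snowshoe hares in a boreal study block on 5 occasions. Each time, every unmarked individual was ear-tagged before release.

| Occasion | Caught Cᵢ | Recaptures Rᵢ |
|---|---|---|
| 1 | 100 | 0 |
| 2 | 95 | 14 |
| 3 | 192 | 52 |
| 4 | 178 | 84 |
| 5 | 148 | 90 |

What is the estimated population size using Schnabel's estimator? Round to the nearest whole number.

N ≈ 678

Marked at large before each occasion: Mᵢ = Σⱼ<ᵢ (Cⱼ − Rⱼ) → M1=0, M2=100, M3=181, M4=321, M5=415
Σ MᵢCᵢ = 0·100 + 100·95 + 181·192 + 321·178 + 415·148 = 0 + 9500 + 34752 + 57138 + 61420 = 162810
Σ Rᵢ = 0 + 14 + 52 + 84 + 90 = 240
N̂ = 162810 / 240 ≈ 678.4 → 678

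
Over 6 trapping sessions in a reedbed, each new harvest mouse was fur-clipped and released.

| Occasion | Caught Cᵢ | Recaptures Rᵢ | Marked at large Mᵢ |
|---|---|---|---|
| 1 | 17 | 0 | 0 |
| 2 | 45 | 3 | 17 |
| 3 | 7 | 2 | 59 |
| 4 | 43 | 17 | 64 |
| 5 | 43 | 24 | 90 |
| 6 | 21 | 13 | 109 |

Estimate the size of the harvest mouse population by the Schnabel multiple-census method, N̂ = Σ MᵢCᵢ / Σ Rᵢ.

N = 171

Σ MᵢCᵢ = 0·17 + 17·45 + 59·7 + 64·43 + 90·43 + 109·21 = 0 + 765 + 413 + 2752 + 3870 + 2289 = 10089
Σ Rᵢ = 0 + 3 + 2 + 17 + 24 + 13 = 59
N̂ = 10089 / 59 = 171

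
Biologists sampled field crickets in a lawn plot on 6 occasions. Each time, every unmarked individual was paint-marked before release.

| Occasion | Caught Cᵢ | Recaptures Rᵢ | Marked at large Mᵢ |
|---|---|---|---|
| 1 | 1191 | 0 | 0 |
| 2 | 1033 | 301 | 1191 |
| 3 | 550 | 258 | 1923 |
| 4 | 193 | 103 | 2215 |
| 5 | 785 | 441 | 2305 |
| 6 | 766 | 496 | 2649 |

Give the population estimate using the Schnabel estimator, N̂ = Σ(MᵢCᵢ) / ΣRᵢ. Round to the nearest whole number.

Σ MᵢCᵢ = 0·1191 + 1191·1033 + 1923·550 + 2215·193 + 2305·785 + 2649·766 = 0 + 1230303 + 1057650 + 427495 + 1809425 + 2029134 = 6554007
Σ Rᵢ = 0 + 301 + 258 + 103 + 441 + 496 = 1599
N̂ = 6554007 / 1599 ≈ 4098.8 → 4099

N ≈ 4099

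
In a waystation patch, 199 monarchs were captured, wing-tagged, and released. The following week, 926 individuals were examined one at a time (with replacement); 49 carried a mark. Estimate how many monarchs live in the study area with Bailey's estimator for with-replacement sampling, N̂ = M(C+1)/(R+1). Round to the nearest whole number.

N ≈ 3689

N̂ = 199·(926+1)/(49+1) = 199·927/50 = 184473/50 ≈ 3689.46 → 3689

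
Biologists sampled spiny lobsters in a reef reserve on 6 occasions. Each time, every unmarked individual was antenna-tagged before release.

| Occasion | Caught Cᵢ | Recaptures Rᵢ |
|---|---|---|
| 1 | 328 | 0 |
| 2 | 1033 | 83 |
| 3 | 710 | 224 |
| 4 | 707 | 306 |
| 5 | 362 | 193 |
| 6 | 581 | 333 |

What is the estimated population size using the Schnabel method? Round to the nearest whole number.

N ≈ 4068

Marked at large before each occasion: Mᵢ = Σⱼ<ᵢ (Cⱼ − Rⱼ) → M1=0, M2=328, M3=1278, M4=1764, M5=2165, M6=2334
Σ MᵢCᵢ = 0·328 + 328·1033 + 1278·710 + 1764·707 + 2165·362 + 2334·581 = 0 + 338824 + 907380 + 1247148 + 783730 + 1356054 = 4633136
Σ Rᵢ = 0 + 83 + 224 + 306 + 193 + 333 = 1139
N̂ = 4633136 / 1139 ≈ 4067.7 → 4068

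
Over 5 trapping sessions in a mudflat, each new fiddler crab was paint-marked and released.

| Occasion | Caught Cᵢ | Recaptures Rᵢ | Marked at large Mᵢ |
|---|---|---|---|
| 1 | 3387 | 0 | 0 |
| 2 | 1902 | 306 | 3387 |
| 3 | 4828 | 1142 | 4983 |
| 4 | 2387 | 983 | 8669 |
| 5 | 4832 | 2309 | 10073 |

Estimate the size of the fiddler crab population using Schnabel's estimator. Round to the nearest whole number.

N ≈ 21,069

Σ MᵢCᵢ = 0·3387 + 3387·1902 + 4983·4828 + 8669·2387 + 10073·4832 = 0 + 6442074 + 24057924 + 20692903 + 48672736 = 99865637
Σ Rᵢ = 0 + 306 + 1142 + 983 + 2309 = 4740
N̂ = 99865637 / 4740 ≈ 21068.7 → 21069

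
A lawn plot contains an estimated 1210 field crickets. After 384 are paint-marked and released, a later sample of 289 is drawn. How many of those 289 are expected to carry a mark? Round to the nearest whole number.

Expected recaptures E[R] = M·C / N.
E[R] = 384 × 289 / 1210 = 110976 / 1210 ≈ 91.7 → 92

expected recaptures ≈ 92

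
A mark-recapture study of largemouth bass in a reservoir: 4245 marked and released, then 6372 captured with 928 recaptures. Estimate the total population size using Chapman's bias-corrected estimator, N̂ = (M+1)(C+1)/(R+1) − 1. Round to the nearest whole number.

N̂ = (4245+1)(6372+1)/(928+1) − 1 = 4246·6373/929 − 1
= 27059758/929 − 1 ≈ 29127.8 − 1 ≈ 29126.8 → 29127

N ≈ 29,127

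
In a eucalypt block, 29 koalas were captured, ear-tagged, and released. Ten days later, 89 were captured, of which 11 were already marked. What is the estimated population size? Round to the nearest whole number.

N ≈ 235

N = (29 × 89) / 11 = 2581 / 11 ≈ 234.6 → 235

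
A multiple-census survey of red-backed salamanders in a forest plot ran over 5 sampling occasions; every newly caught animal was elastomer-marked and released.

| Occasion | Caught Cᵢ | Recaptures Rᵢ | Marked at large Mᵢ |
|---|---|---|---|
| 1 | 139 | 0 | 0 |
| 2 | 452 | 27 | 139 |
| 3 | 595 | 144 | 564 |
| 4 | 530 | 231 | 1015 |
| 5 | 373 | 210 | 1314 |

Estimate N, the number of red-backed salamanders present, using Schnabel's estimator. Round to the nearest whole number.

N ≈ 2331

Σ MᵢCᵢ = 0·139 + 139·452 + 564·595 + 1015·530 + 1314·373 = 0 + 62828 + 335580 + 537950 + 490122 = 1426480
Σ Rᵢ = 0 + 27 + 144 + 231 + 210 = 612
N̂ = 1426480 / 612 ≈ 2330.8 → 2331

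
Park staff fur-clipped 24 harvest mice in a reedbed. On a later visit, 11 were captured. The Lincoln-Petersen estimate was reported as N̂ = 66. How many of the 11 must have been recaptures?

R = 4

From N = M·C/R: R = M·C / N = 24·11 / 66 = 264 / 66 = 4.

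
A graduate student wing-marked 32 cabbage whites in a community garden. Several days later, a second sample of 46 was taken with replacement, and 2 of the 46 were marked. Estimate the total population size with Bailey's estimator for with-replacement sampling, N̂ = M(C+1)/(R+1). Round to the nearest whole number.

N̂ = 32·(46+1)/(2+1) = 32·47/3 = 1504/3 ≈ 501.3 → 501

N ≈ 501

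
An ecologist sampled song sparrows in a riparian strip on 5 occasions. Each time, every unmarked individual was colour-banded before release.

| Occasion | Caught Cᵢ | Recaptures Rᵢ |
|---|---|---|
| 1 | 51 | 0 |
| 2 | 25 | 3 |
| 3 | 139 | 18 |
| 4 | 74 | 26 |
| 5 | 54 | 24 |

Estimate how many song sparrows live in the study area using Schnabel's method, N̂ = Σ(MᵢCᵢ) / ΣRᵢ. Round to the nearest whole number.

N ≈ 547

Marked at large before each occasion: Mᵢ = Σⱼ<ᵢ (Cⱼ − Rⱼ) → M1=0, M2=51, M3=73, M4=194, M5=242
Σ MᵢCᵢ = 0·51 + 51·25 + 73·139 + 194·74 + 242·54 = 0 + 1275 + 10147 + 14356 + 13068 = 38846
Σ Rᵢ = 0 + 3 + 18 + 26 + 24 = 71
N̂ = 38846 / 71 ≈ 547.1 → 547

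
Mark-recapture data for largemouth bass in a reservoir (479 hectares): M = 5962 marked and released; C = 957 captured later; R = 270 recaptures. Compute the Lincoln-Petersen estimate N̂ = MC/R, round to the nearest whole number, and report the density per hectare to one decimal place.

N̂ = 5962·957/270 = 5705634/270 ≈ 21132.0 → 21132
Density = N̂ / area = 21132 / 479 ≈ 44.12 → 44.1 per hectare

density ≈ 44.1 largemouth bass per hectare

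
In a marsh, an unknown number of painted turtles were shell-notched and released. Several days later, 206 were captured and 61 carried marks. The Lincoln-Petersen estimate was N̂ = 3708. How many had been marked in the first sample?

From N = M·C/R: M = N·R / C = 3708·61 / 206 = 226188 / 206 = 1098.

M = 1098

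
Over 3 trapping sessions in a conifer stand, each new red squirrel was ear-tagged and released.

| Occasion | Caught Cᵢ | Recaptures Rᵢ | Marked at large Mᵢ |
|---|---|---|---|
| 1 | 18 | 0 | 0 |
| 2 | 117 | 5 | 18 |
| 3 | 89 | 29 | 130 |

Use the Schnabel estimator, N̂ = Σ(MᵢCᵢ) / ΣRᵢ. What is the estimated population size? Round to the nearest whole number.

N ≈ 402

Σ MᵢCᵢ = 0·18 + 18·117 + 130·89 = 0 + 2106 + 11570 = 13676
Σ Rᵢ = 0 + 5 + 29 = 34
N̂ = 13676 / 34 ≈ 402.2 → 402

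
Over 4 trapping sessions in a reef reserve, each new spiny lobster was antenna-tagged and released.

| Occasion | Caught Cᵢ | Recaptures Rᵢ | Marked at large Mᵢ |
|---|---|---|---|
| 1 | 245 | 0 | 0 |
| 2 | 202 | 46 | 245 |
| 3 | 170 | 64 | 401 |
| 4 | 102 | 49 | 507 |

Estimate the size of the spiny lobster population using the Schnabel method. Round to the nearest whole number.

N ≈ 1065

Σ MᵢCᵢ = 0·245 + 245·202 + 401·170 + 507·102 = 0 + 49490 + 68170 + 51714 = 169374
Σ Rᵢ = 0 + 46 + 64 + 49 = 159
N̂ = 169374 / 159 ≈ 1065.2 → 1065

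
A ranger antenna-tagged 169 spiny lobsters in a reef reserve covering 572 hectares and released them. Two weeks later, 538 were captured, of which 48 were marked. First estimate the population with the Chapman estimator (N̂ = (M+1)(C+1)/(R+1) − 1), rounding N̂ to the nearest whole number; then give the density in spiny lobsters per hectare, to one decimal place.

N̂ = 170·539/49 − 1 = 91630/49 − 1 = 1869
Density = N̂ / area = 1869 / 572 ≈ 3.27 → 3.3 per hectare

density ≈ 3.3 spiny lobsters per hectare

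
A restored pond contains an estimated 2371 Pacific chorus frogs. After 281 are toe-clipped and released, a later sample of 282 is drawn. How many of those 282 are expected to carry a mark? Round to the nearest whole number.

expected recaptures ≈ 33

The marked fraction of the population is 281/2371, so in a sample of 282 expect C·(M/N) marked.
E[R] = 281 × 282 / 2371 = 79242 / 2371 ≈ 33.4 → 33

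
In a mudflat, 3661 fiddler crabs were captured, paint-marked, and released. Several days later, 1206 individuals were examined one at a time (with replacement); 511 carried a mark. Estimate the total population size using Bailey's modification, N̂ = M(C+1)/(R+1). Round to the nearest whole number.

N̂ = 3661·(1206+1)/(511+1) = 3661·1207/512 = 4418827/512 ≈ 8630.5 → 8631

N ≈ 8631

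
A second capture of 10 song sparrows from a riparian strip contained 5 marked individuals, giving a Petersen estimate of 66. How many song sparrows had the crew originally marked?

From N = M·C/R: M = N·R / C = 66·5 / 10 = 330 / 10 = 33.

M = 33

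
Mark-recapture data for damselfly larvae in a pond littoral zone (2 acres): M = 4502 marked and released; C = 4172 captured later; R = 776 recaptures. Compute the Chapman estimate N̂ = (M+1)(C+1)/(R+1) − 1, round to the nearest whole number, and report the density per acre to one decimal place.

N̂ = 4503·4173/777 − 1 = 18791019/777 − 1 ≈ 24183.1 → 24183
Density = N̂ / area = 24183 / 2 ≈ 12091.50 → 12091.5 per acre

density ≈ 12091.5 damselfly larvae per acre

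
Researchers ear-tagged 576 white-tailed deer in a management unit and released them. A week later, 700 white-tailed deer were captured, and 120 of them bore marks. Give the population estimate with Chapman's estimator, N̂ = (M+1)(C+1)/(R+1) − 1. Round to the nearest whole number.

N̂ = (576+1)(700+1)/(120+1) − 1 = 577·701/121 − 1
= 404477/121 − 1 ≈ 3342.8 − 1 ≈ 3341.8 → 3342

N ≈ 3342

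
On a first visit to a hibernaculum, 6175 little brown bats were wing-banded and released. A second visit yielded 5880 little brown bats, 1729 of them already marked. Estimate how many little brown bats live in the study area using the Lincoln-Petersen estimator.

The marked fraction in the recapture sample should equal the marked fraction in the population: 1729/5880 = 6175/N.
N = (6175 × 5880) / 1729 = 36309000 / 1729 = 21000

N = 21,000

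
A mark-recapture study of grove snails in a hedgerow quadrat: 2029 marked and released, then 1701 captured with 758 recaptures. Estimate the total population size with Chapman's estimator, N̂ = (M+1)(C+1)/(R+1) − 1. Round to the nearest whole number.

N̂ = (2029+1)(1701+1)/(758+1) − 1 = 2030·1702/759 − 1
= 3455060/759 − 1 ≈ 4552.1 − 1 ≈ 4551.1 → 4551

N ≈ 4551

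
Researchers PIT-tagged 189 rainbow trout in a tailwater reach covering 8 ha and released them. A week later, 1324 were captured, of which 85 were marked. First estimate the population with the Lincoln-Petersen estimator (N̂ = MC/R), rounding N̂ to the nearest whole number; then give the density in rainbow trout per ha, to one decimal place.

density ≈ 368.0 rainbow trout per ha

N̂ = 189·1324/85 = 250236/85 ≈ 2944.0 → 2944
Density = N̂ / area = 2944 / 8 = 368.0 per ha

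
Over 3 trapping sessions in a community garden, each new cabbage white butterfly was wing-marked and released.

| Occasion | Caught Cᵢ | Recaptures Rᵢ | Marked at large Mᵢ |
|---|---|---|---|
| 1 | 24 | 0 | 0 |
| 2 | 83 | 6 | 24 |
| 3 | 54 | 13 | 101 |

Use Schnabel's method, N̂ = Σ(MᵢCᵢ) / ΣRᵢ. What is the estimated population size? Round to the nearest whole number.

N ≈ 392

Σ MᵢCᵢ = 0·24 + 24·83 + 101·54 = 0 + 1992 + 5454 = 7446
Σ Rᵢ = 0 + 6 + 13 = 19
N̂ = 7446 / 19 ≈ 391.9 → 392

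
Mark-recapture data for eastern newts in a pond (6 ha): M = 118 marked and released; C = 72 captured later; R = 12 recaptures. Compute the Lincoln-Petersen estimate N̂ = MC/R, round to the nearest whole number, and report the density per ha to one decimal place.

N̂ = 118·72/12 = 8496/12 = 708
Density = N̂ / area = 708 / 6 = 118.0 per ha

density ≈ 118.0 eastern newts per ha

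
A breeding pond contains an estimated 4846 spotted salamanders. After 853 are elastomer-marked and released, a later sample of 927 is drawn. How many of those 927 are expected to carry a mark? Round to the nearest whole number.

expected recaptures ≈ 163

The marked fraction of the population is 853/4846, so in a sample of 927 expect C·(M/N) marked.
E[R] = 853 × 927 / 4846 = 790731 / 4846 ≈ 163.2 → 163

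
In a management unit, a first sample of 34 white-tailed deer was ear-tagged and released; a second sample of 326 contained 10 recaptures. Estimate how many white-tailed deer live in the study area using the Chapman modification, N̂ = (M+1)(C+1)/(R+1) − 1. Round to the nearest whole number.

N ≈ 1039

N̂ = (34+1)(326+1)/(10+1) − 1 = 35·327/11 − 1
= 11445/11 − 1 ≈ 1040.45 − 1 ≈ 1039.45 → 1039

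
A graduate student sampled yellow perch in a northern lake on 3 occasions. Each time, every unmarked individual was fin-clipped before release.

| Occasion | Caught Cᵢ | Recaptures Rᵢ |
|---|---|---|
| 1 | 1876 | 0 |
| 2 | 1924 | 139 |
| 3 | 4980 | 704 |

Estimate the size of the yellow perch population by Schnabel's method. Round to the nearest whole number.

Marked at large before each occasion: Mᵢ = Σⱼ<ᵢ (Cⱼ − Rⱼ) → M1=0, M2=1876, M3=3661
Σ MᵢCᵢ = 0·1876 + 1876·1924 + 3661·4980 = 0 + 3609424 + 18231780 = 21841204
Σ Rᵢ = 0 + 139 + 704 = 843
N̂ = 21841204 / 843 ≈ 25908.9 → 25909

N ≈ 25,909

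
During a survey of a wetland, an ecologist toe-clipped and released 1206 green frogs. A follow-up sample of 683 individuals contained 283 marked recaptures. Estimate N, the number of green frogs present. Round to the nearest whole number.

N = (1206 × 683) / 283 = 823698 / 283 ≈ 2910.6 → 2911

N ≈ 2911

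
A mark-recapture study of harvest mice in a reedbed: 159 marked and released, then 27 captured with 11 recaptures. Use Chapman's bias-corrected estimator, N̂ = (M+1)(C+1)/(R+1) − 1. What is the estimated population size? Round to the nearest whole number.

N ≈ 372

N̂ = (159+1)(27+1)/(11+1) − 1 = 160·28/12 − 1
= 4480/12 − 1 ≈ 373.3 − 1 ≈ 372.3 → 372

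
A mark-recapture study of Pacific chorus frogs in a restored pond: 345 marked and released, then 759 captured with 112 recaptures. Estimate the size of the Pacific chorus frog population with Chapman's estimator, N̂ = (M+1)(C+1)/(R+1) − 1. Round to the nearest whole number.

N̂ = (345+1)(759+1)/(112+1) − 1 = 346·760/113 − 1
= 262960/113 − 1 ≈ 2327.1 − 1 ≈ 2326.1 → 2326

N ≈ 2326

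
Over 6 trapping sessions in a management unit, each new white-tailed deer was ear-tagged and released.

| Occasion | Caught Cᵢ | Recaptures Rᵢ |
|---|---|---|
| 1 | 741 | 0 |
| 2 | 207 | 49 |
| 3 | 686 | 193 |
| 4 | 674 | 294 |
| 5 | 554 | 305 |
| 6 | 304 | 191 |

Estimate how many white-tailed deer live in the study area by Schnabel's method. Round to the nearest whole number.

N ≈ 3202

Marked at large before each occasion: Mᵢ = Σⱼ<ᵢ (Cⱼ − Rⱼ) → M1=0, M2=741, M3=899, M4=1392, M5=1772, M6=2021
Σ MᵢCᵢ = 0·741 + 741·207 + 899·686 + 1392·674 + 1772·554 + 2021·304 = 0 + 153387 + 616714 + 938208 + 981688 + 614384 = 3304381
Σ Rᵢ = 0 + 49 + 193 + 294 + 305 + 191 = 1032
N̂ = 3304381 / 1032 ≈ 3201.9 → 3202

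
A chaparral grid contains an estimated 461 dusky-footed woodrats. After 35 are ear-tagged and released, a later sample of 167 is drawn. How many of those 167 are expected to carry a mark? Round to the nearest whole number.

Expected recaptures E[R] = M·C / N.
E[R] = 35 × 167 / 461 = 5845 / 461 ≈ 12.7 → 13

expected recaptures ≈ 13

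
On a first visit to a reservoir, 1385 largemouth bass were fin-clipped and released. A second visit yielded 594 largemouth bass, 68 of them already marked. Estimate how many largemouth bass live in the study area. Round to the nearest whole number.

If marked individuals mix randomly, R/C ≈ M/N, giving N ≈ M·C/R.
N = (1385 × 594) / 68 = 822690 / 68 ≈ 12098.4 → 12098

N ≈ 12,098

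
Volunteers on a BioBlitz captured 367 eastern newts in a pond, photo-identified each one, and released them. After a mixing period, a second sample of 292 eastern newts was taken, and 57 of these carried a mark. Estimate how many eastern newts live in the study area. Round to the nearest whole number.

N ≈ 1880

N = (367 × 292) / 57 = 107164 / 57 ≈ 1880.1 → 1880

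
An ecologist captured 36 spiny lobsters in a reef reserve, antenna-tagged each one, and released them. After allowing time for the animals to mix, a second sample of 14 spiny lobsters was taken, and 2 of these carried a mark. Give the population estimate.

N = 252

N = (36 × 14) / 2 = 504 / 2 = 252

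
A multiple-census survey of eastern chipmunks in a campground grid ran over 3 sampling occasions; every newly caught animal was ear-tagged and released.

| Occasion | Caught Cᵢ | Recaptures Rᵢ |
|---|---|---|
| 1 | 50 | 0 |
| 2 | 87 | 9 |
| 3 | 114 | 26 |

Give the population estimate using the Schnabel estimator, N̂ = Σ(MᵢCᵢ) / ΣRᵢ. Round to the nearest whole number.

N ≈ 541

Marked at large before each occasion: Mᵢ = Σⱼ<ᵢ (Cⱼ − Rⱼ) → M1=0, M2=50, M3=128
Σ MᵢCᵢ = 0·50 + 50·87 + 128·114 = 0 + 4350 + 14592 = 18942
Σ Rᵢ = 0 + 9 + 26 = 35
N̂ = 18942 / 35 ≈ 541.2 → 541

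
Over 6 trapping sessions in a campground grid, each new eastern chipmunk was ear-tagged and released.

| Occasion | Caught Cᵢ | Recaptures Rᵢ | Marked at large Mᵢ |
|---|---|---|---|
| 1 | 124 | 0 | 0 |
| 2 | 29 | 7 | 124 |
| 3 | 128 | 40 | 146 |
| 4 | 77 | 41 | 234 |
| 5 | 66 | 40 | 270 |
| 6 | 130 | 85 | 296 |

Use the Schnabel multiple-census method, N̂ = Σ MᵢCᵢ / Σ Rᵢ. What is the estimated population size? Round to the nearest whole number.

N ≈ 454

Σ MᵢCᵢ = 0·124 + 124·29 + 146·128 + 234·77 + 270·66 + 296·130 = 0 + 3596 + 18688 + 18018 + 17820 + 38480 = 96602
Σ Rᵢ = 0 + 7 + 40 + 41 + 40 + 85 = 213
N̂ = 96602 / 213 ≈ 453.5 → 454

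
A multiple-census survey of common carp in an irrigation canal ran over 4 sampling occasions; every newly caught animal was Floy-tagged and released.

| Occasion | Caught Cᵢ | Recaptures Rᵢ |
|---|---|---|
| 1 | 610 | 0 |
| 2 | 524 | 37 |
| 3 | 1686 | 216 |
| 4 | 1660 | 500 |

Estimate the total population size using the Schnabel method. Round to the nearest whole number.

N ≈ 8540

Marked at large before each occasion: Mᵢ = Σⱼ<ᵢ (Cⱼ − Rⱼ) → M1=0, M2=610, M3=1097, M4=2567
Σ MᵢCᵢ = 0·610 + 610·524 + 1097·1686 + 2567·1660 = 0 + 319640 + 1849542 + 4261220 = 6430402
Σ Rᵢ = 0 + 37 + 216 + 500 = 753
N̂ = 6430402 / 753 ≈ 8539.7 → 8540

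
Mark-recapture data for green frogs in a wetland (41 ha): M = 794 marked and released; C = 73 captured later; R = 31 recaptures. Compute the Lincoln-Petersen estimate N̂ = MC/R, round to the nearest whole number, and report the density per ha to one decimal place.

N̂ = 794·73/31 = 57962/31 ≈ 1869.7 → 1870
Density = N̂ / area = 1870 / 41 ≈ 45.61 → 45.6 per ha

density ≈ 45.6 green frogs per ha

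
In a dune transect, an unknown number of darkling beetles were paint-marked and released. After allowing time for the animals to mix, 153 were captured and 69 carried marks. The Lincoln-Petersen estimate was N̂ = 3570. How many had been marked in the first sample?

M = 1610

From N = M·C/R: M = N·R / C = 3570·69 / 153 = 246330 / 153 = 1610.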